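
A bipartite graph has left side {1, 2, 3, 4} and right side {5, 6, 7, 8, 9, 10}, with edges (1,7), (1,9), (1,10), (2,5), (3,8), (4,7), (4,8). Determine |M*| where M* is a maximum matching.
4 (matching: (1,10), (2,5), (3,8), (4,7); upper bound min(|L|,|R|) = min(4,6) = 4)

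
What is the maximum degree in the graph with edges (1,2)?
1 (attained at vertices 1, 2)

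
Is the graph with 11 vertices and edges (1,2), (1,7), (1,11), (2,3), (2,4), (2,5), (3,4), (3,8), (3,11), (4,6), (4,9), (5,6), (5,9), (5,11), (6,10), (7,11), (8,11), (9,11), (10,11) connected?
Yes (BFS from 1 visits [1, 2, 7, 11, 3, 4, 5, 8, 9, 10, 6] — all 11 vertices reached)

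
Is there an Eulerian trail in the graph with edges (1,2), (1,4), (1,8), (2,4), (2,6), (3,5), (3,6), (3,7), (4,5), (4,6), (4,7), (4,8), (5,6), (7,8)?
No (6 vertices have odd degree: {1, 2, 3, 5, 7, 8}; Eulerian path requires 0 or 2)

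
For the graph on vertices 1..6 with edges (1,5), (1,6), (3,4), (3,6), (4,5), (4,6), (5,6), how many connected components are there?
2 (components: {1, 3, 4, 5, 6}, {2})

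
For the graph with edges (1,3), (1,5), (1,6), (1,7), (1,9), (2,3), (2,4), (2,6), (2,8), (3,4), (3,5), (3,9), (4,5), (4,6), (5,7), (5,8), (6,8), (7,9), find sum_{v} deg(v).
36 (handshake: sum of degrees = 2|E| = 2 x 18 = 36)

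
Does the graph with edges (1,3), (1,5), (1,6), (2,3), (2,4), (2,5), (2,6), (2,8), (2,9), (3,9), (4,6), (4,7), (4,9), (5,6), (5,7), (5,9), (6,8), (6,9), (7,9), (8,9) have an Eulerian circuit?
No (6 vertices have odd degree: {1, 3, 5, 7, 8, 9}; Eulerian circuit requires 0)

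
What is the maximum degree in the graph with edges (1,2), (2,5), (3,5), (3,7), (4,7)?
2 (attained at vertices 2, 3, 5, 7)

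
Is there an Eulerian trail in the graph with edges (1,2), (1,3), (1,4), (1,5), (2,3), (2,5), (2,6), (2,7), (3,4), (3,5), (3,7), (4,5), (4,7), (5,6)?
No (4 vertices have odd degree: {2, 3, 5, 7}; Eulerian path requires 0 or 2)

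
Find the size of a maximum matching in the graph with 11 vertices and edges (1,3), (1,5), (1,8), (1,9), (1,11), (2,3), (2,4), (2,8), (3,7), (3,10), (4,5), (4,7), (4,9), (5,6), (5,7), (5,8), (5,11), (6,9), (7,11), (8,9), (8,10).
5 (matching: (1,9), (2,8), (3,10), (4,7), (5,11); upper bound floor(n/2) = floor(11/2) = 5)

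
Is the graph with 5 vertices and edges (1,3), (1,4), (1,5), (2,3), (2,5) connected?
Yes (BFS from 1 visits [1, 3, 4, 5, 2] — all 5 vertices reached)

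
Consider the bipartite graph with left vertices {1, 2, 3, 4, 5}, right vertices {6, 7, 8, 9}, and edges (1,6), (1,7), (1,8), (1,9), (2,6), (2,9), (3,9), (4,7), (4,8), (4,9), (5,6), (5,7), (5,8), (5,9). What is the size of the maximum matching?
4 (matching: (1,9), (2,6), (4,8), (5,7); upper bound min(|L|,|R|) = min(5,4) = 4)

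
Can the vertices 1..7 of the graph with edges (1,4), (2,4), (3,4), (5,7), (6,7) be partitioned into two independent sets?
Yes. Partition: {1, 2, 3, 5, 6}, {4, 7}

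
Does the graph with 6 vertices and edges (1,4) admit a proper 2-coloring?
Yes. Partition: {1, 2, 3, 5, 6}, {4}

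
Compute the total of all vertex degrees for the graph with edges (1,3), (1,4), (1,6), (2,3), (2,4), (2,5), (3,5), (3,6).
16 (handshake: sum of degrees = 2|E| = 2 x 8 = 16)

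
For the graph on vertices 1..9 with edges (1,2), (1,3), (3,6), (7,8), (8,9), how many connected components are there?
4 (components: {1, 2, 3, 6}, {4}, {5}, {7, 8, 9})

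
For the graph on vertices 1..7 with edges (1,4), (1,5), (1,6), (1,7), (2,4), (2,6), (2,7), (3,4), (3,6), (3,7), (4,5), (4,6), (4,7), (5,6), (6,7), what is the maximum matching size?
3 (matching: (1,7), (2,4), (5,6); upper bound floor(n/2) = floor(7/2) = 3)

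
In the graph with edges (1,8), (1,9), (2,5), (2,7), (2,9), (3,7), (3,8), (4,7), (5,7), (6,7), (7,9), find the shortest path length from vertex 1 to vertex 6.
3 (path: 1 -> 9 -> 7 -> 6, 3 edges)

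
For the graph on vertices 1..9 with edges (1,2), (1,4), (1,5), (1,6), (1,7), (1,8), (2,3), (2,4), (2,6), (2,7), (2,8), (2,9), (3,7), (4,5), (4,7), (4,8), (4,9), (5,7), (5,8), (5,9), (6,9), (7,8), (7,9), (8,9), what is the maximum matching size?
4 (matching: (1,7), (2,3), (4,8), (6,9); upper bound floor(n/2) = floor(9/2) = 4)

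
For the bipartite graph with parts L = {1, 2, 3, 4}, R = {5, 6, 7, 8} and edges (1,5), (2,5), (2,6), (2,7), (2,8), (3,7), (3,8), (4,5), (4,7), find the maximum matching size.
4 (matching: (1,5), (2,6), (3,8), (4,7); upper bound min(|L|,|R|) = min(4,4) = 4)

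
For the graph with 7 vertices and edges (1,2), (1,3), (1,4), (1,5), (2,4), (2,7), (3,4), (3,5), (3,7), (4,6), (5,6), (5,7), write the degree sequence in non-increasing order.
[4, 4, 4, 4, 3, 3, 2] (degrees: deg(1)=4, deg(2)=3, deg(3)=4, deg(4)=4, deg(5)=4, deg(6)=2, deg(7)=3)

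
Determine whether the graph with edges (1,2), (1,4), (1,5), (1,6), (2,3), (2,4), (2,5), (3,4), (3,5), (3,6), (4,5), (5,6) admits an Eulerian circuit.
No (2 vertices have odd degree: {5, 6}; Eulerian circuit requires 0)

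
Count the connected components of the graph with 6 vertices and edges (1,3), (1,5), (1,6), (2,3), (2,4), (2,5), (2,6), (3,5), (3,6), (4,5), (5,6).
1 (components: {1, 2, 3, 4, 5, 6})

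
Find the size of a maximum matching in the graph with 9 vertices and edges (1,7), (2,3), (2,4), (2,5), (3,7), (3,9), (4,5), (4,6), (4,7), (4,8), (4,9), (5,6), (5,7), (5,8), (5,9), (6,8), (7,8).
4 (matching: (1,7), (2,5), (4,9), (6,8); upper bound floor(n/2) = floor(9/2) = 4)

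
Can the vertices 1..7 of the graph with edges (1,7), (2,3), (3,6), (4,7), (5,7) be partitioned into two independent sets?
Yes. Partition: {1, 2, 4, 5, 6}, {3, 7}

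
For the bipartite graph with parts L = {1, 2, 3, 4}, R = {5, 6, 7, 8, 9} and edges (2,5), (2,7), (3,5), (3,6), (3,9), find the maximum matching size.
2 (matching: (2,7), (3,9); upper bound min(|L|,|R|) = min(4,5) = 4)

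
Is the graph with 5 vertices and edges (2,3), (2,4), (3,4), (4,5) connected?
No, it has 2 components: {1}, {2, 3, 4, 5}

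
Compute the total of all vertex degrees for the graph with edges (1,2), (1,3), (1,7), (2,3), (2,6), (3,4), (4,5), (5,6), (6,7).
18 (handshake: sum of degrees = 2|E| = 2 x 9 = 18)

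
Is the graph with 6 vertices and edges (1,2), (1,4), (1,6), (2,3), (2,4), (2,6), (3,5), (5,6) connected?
Yes (BFS from 1 visits [1, 2, 4, 6, 3, 5] — all 6 vertices reached)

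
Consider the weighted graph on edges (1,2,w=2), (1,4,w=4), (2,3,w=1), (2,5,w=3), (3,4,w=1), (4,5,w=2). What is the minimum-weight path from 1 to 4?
4 (path: 1 -> 4; weights 4 = 4)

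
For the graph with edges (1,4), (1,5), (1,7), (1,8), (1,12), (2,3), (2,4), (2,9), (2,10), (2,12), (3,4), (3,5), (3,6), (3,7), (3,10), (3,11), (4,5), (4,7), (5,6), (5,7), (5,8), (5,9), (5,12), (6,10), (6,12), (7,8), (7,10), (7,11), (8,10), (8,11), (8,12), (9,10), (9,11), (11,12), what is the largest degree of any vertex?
8 (attained at vertex 5)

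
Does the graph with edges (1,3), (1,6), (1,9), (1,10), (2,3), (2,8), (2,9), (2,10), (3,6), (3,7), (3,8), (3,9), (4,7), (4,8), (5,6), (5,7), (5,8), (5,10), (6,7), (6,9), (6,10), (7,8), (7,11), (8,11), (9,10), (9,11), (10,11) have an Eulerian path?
Yes — and in fact it has an Eulerian circuit (the graph is connected and all 11 vertices have even degree)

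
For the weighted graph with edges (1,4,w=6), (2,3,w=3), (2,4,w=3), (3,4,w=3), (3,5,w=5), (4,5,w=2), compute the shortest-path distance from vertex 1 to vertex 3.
9 (path: 1 -> 4 -> 3; weights 6 + 3 = 9)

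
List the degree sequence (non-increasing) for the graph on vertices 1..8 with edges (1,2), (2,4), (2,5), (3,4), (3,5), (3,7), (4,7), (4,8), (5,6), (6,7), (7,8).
[4, 4, 3, 3, 3, 2, 2, 1] (degrees: deg(1)=1, deg(2)=3, deg(3)=3, deg(4)=4, deg(5)=3, deg(6)=2, deg(7)=4, deg(8)=2)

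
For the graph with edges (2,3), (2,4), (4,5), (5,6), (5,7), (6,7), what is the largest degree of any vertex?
3 (attained at vertex 5)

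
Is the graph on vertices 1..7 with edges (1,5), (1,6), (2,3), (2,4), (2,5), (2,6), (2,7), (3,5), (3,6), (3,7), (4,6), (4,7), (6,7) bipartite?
No (odd cycle of length 3: 3 -> 5 -> 2 -> 3)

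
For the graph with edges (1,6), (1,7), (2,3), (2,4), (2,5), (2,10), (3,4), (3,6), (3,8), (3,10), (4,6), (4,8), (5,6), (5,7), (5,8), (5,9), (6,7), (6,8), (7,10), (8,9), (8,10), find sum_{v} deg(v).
42 (handshake: sum of degrees = 2|E| = 2 x 21 = 42)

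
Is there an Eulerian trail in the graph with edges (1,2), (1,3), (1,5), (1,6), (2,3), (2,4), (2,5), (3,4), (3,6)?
Yes — and in fact it has an Eulerian circuit (the graph is connected and all 6 vertices have even degree)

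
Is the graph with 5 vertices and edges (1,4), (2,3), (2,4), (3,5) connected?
Yes (BFS from 1 visits [1, 4, 2, 3, 5] — all 5 vertices reached)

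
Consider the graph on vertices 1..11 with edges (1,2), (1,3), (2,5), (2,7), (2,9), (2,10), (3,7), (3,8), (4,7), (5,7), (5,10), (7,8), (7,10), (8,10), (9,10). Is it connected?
No, it has 3 components: {1, 2, 3, 4, 5, 7, 8, 9, 10}, {6}, {11}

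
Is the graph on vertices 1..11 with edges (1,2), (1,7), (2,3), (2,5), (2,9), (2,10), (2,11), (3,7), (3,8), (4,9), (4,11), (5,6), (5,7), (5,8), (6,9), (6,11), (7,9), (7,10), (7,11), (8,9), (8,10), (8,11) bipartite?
Yes. Partition: {1, 3, 5, 9, 10, 11}, {2, 4, 6, 7, 8}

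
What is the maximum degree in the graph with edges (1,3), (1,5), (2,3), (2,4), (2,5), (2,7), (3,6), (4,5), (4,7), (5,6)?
4 (attained at vertices 2, 5)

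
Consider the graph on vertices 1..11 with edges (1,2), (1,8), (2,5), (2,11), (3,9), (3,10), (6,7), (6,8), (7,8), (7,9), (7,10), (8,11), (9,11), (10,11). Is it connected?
No, it has 2 components: {1, 2, 3, 5, 6, 7, 8, 9, 10, 11}, {4}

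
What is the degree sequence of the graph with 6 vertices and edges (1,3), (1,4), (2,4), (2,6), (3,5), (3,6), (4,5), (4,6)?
[4, 3, 3, 2, 2, 2] (degrees: deg(1)=2, deg(2)=2, deg(3)=3, deg(4)=4, deg(5)=2, deg(6)=3)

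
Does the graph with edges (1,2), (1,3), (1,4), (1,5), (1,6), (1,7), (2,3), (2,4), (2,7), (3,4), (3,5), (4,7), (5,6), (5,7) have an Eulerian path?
Yes — and in fact it has an Eulerian circuit (the graph is connected and all 7 vertices have even degree)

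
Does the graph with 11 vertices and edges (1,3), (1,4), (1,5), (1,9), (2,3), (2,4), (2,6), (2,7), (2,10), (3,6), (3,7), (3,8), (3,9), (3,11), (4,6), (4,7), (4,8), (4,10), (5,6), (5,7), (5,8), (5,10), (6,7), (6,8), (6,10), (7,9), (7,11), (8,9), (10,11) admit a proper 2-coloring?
No (odd cycle of length 3: 3 -> 1 -> 9 -> 3)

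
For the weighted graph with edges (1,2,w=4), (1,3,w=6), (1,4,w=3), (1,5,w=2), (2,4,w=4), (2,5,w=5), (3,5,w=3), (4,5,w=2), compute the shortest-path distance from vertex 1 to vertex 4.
3 (path: 1 -> 4; weights 3 = 3)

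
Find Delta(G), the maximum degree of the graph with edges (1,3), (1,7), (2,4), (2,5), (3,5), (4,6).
2 (attained at vertices 1, 2, 3, 4, 5)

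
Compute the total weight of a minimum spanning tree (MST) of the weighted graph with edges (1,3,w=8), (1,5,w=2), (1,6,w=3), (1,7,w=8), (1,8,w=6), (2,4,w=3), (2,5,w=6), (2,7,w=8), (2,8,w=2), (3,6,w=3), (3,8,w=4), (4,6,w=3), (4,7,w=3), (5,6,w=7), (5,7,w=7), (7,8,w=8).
19 (MST edges: (1,5,w=2), (1,6,w=3), (2,4,w=3), (2,8,w=2), (3,6,w=3), (4,6,w=3), (4,7,w=3); sum of weights 2 + 3 + 3 + 2 + 3 + 3 + 3 = 19)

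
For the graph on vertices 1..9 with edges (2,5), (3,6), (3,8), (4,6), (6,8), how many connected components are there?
5 (components: {1}, {2, 5}, {3, 4, 6, 8}, {7}, {9})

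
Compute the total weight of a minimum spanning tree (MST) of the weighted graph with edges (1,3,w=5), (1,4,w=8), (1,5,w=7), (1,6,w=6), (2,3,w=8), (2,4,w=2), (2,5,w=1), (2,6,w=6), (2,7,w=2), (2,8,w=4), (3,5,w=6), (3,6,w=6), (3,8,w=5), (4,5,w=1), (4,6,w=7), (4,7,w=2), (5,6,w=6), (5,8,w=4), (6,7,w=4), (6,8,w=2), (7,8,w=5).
20 (MST edges: (1,3,w=5), (2,5,w=1), (2,7,w=2), (2,8,w=4), (3,8,w=5), (4,5,w=1), (6,8,w=2); sum of weights 5 + 1 + 2 + 4 + 5 + 1 + 2 = 20)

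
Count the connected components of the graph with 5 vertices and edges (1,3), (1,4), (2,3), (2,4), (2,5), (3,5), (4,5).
1 (components: {1, 2, 3, 4, 5})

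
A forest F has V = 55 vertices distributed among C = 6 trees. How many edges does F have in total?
49 (Each of the 6 component trees on V_i vertices has V_i - 1 edges; summing gives V - C = 55 - 6 = 49)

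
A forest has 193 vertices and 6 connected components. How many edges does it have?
187 (Each of the 6 component trees on V_i vertices has V_i - 1 edges; summing gives V - C = 193 - 6 = 187)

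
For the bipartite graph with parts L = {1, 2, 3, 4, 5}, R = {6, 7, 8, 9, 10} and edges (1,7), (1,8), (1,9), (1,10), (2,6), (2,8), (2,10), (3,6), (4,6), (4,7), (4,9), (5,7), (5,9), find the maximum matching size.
5 (matching: (1,10), (2,8), (3,6), (4,9), (5,7); upper bound min(|L|,|R|) = min(5,5) = 5)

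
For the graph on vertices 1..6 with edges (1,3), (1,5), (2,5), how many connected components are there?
3 (components: {1, 2, 3, 5}, {4}, {6})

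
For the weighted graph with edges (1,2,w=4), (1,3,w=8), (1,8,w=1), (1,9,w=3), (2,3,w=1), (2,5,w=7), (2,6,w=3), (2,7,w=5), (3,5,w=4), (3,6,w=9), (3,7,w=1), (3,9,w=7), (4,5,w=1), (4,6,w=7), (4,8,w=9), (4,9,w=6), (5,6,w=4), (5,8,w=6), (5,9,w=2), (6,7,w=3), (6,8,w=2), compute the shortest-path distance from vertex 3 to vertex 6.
4 (path: 3 -> 2 -> 6; weights 1 + 3 = 4)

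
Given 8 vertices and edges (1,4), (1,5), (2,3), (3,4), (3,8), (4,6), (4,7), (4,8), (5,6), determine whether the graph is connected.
Yes (BFS from 1 visits [1, 4, 5, 3, 6, 7, 8, 2] — all 8 vertices reached)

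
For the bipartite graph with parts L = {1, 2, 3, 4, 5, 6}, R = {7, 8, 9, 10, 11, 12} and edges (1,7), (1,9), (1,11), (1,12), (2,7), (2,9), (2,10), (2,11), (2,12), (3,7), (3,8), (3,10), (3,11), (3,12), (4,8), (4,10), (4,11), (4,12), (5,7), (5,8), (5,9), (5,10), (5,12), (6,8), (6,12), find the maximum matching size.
6 (matching: (1,12), (2,11), (3,7), (4,10), (5,9), (6,8); upper bound min(|L|,|R|) = min(6,6) = 6)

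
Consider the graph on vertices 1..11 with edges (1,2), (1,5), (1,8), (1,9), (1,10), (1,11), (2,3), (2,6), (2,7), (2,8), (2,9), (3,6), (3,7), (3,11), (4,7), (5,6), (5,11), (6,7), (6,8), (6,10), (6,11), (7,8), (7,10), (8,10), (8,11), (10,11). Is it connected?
Yes (BFS from 1 visits [1, 2, 5, 8, 9, 10, 11, 3, 6, 7, 4] — all 11 vertices reached)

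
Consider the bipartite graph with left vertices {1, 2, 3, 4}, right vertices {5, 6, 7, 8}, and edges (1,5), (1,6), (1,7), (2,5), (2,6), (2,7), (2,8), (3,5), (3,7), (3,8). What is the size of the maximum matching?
3 (matching: (1,7), (2,6), (3,8); upper bound min(|L|,|R|) = min(4,4) = 4)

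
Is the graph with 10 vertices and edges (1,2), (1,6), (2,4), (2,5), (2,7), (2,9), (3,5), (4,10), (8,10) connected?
Yes (BFS from 1 visits [1, 2, 6, 4, 5, 7, 9, 10, 3, 8] — all 10 vertices reached)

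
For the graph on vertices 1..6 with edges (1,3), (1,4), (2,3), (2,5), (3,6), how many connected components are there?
1 (components: {1, 2, 3, 4, 5, 6})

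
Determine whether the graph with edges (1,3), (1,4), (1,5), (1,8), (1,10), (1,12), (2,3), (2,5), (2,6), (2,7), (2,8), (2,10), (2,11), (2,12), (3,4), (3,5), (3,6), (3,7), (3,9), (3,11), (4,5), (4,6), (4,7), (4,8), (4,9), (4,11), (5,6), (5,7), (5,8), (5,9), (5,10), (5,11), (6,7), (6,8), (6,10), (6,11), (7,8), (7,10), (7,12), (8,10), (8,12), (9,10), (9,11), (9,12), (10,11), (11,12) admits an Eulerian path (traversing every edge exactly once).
Yes — and in fact it has an Eulerian circuit (the graph is connected and all 12 vertices have even degree)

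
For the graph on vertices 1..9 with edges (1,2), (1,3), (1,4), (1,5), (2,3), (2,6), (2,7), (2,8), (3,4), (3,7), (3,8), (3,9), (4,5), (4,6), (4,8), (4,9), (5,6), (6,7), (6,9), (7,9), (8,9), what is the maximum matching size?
4 (matching: (2,8), (3,7), (4,9), (5,6); upper bound floor(n/2) = floor(9/2) = 4)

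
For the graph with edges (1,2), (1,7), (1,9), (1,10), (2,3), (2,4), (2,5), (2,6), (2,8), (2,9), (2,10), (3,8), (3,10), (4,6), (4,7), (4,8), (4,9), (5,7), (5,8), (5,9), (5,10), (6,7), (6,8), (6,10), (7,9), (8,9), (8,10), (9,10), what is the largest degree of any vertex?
8 (attained at vertex 2)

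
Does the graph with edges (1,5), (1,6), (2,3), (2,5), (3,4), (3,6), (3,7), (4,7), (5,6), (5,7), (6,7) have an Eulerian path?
Yes — and in fact it has an Eulerian circuit (the graph is connected and all 7 vertices have even degree)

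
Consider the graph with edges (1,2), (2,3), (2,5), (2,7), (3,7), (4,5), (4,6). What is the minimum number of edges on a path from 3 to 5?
2 (path: 3 -> 2 -> 5, 2 edges)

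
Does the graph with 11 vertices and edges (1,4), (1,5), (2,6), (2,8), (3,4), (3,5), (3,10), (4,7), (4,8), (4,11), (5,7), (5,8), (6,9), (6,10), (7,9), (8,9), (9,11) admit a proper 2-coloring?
Yes. Partition: {1, 3, 6, 7, 8, 11}, {2, 4, 5, 9, 10}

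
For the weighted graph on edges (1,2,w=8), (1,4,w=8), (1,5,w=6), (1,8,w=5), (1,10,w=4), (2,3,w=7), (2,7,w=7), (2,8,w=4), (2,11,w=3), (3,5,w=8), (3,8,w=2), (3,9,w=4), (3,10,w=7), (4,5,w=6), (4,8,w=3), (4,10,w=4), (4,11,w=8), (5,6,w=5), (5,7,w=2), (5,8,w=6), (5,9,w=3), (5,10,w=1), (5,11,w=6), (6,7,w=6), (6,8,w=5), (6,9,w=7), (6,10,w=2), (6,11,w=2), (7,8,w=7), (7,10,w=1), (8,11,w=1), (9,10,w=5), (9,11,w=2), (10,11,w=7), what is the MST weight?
21 (MST edges: (1,10,w=4), (2,11,w=3), (3,8,w=2), (4,8,w=3), (5,10,w=1), (6,10,w=2), (6,11,w=2), (7,10,w=1), (8,11,w=1), (9,11,w=2); sum of weights 4 + 3 + 2 + 3 + 1 + 2 + 2 + 1 + 1 + 2 = 21)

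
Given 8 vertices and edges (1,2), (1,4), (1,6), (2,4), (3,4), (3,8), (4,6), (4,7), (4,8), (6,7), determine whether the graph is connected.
No, it has 2 components: {1, 2, 3, 4, 6, 7, 8}, {5}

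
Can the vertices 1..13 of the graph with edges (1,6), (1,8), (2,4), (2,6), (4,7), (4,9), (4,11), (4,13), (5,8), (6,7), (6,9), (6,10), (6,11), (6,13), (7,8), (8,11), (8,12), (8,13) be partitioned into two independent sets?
Yes. Partition: {1, 2, 3, 5, 7, 9, 10, 11, 12, 13}, {4, 6, 8}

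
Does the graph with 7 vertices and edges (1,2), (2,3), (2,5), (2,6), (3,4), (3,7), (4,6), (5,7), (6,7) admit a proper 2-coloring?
Yes. Partition: {1, 3, 5, 6}, {2, 4, 7}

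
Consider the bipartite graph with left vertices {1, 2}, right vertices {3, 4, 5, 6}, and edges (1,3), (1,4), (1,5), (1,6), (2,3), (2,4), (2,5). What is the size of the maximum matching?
2 (matching: (1,6), (2,5); upper bound min(|L|,|R|) = min(2,4) = 2)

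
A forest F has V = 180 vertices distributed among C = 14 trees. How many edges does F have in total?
166 (Each of the 14 component trees on V_i vertices has V_i - 1 edges; summing gives V - C = 180 - 14 = 166)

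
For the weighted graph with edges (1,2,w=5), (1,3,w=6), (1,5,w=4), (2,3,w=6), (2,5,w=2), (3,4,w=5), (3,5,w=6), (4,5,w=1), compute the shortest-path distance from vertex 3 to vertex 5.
6 (path: 3 -> 5; weights 6 = 6)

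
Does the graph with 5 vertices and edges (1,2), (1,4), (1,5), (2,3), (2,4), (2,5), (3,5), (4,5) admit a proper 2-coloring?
No (odd cycle of length 3: 4 -> 1 -> 5 -> 4)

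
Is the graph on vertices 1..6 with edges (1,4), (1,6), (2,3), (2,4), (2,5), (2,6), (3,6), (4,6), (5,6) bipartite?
No (odd cycle of length 3: 6 -> 1 -> 4 -> 6)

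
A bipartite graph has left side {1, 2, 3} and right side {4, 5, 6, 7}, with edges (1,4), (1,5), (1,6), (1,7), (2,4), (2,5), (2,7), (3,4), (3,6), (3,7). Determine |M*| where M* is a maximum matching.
3 (matching: (1,7), (2,5), (3,6); upper bound min(|L|,|R|) = min(3,4) = 3)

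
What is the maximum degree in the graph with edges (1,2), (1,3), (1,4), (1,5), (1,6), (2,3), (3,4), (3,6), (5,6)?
5 (attained at vertex 1)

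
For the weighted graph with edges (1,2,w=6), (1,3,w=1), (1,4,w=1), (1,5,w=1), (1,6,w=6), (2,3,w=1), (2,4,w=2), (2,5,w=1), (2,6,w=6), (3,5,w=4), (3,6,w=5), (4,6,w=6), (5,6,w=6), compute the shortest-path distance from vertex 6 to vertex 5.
6 (path: 6 -> 5; weights 6 = 6)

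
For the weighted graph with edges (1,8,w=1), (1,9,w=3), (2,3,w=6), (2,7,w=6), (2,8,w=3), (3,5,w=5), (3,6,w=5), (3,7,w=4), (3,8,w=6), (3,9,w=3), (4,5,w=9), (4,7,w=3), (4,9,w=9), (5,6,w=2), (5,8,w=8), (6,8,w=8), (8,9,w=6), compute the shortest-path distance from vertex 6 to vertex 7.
9 (path: 6 -> 3 -> 7; weights 5 + 4 = 9)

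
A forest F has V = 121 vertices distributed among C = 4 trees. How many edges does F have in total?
117 (Each of the 4 component trees on V_i vertices has V_i - 1 edges; summing gives V - C = 121 - 4 = 117)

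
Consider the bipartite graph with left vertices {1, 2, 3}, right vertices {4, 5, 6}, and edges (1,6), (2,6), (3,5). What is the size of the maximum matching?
2 (matching: (1,6), (3,5); upper bound min(|L|,|R|) = min(3,3) = 3)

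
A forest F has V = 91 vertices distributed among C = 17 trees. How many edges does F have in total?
74 (Each of the 17 component trees on V_i vertices has V_i - 1 edges; summing gives V - C = 91 - 17 = 74)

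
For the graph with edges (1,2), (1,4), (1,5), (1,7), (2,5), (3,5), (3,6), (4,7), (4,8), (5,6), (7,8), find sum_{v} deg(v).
22 (handshake: sum of degrees = 2|E| = 2 x 11 = 22)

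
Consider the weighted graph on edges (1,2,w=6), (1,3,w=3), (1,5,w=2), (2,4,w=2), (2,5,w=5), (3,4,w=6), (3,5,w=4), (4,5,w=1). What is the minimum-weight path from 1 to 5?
2 (path: 1 -> 5; weights 2 = 2)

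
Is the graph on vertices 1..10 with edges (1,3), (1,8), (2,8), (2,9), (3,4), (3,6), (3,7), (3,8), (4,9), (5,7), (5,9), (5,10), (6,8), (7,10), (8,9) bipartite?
No (odd cycle of length 3: 3 -> 1 -> 8 -> 3)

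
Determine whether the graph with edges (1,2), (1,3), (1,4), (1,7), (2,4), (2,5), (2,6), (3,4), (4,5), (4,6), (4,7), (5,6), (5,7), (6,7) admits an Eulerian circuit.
Yes (the graph is connected and all 7 vertices have even degree)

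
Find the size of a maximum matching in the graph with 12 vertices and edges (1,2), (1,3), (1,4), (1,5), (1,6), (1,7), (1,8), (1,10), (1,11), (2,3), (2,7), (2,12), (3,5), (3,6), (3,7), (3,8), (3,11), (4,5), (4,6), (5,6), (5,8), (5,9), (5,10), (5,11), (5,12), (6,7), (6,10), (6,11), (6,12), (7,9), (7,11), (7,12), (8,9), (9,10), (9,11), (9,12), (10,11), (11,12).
6 (matching: (1,11), (2,12), (3,8), (4,6), (5,10), (7,9); upper bound floor(n/2) = floor(12/2) = 6)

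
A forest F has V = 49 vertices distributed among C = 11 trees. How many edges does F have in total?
38 (Each of the 11 component trees on V_i vertices has V_i - 1 edges; summing gives V - C = 49 - 11 = 38)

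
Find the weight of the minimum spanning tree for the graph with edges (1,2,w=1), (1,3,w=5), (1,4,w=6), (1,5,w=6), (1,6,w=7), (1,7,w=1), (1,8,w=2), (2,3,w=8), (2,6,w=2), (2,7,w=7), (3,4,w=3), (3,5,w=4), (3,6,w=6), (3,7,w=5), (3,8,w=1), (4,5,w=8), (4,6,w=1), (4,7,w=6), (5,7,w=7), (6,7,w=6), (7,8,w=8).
12 (MST edges: (1,2,w=1), (1,7,w=1), (1,8,w=2), (2,6,w=2), (3,5,w=4), (3,8,w=1), (4,6,w=1); sum of weights 1 + 1 + 2 + 2 + 4 + 1 + 1 = 12)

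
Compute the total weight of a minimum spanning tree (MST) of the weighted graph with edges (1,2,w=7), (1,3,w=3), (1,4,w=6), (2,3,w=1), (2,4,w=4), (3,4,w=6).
8 (MST edges: (1,3,w=3), (2,3,w=1), (2,4,w=4); sum of weights 3 + 1 + 4 = 8)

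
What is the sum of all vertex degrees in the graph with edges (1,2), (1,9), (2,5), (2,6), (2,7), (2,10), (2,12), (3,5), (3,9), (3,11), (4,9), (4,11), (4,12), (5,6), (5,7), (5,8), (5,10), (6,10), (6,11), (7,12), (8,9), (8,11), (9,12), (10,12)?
48 (handshake: sum of degrees = 2|E| = 2 x 24 = 48)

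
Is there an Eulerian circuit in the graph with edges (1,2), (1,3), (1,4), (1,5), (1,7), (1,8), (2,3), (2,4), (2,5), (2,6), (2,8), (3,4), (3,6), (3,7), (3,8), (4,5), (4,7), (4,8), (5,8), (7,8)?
Yes (the graph is connected and all 8 vertices have even degree)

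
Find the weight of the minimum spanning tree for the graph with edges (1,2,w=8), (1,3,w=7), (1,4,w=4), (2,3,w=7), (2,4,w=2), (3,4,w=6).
12 (MST edges: (1,4,w=4), (2,4,w=2), (3,4,w=6); sum of weights 4 + 2 + 6 = 12)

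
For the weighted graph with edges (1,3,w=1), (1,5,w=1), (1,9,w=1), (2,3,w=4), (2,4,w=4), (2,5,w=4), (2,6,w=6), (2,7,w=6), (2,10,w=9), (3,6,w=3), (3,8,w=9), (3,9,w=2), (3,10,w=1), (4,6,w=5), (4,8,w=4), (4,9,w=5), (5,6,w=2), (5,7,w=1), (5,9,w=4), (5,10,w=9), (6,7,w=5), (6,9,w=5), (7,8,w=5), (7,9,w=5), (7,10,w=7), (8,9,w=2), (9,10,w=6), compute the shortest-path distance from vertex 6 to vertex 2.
6 (path: 6 -> 2; weights 6 = 6)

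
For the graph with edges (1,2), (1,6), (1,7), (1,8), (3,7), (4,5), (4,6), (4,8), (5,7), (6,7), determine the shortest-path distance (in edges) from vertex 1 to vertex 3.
2 (path: 1 -> 7 -> 3, 2 edges)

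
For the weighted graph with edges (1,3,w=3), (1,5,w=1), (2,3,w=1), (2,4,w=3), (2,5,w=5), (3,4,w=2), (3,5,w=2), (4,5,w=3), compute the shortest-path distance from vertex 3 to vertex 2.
1 (path: 3 -> 2; weights 1 = 1)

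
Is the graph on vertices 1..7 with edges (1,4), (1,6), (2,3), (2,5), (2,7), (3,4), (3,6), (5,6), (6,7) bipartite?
Yes. Partition: {1, 3, 5, 7}, {2, 4, 6}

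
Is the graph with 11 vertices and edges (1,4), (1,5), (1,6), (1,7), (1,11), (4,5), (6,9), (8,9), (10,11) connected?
No, it has 3 components: {1, 4, 5, 6, 7, 8, 9, 10, 11}, {2}, {3}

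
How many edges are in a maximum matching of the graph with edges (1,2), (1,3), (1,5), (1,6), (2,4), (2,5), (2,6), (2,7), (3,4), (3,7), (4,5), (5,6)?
3 (matching: (2,4), (3,7), (5,6); upper bound floor(n/2) = floor(7/2) = 3)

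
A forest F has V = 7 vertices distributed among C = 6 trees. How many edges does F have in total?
1 (Each of the 6 component trees on V_i vertices has V_i - 1 edges; summing gives V - C = 7 - 6 = 1)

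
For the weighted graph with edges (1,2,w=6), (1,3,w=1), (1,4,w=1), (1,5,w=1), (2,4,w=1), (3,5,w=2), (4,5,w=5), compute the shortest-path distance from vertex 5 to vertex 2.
3 (path: 5 -> 1 -> 4 -> 2; weights 1 + 1 + 1 = 3)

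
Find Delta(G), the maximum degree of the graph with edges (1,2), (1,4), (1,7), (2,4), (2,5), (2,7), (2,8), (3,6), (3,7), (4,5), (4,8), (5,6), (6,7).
5 (attained at vertex 2)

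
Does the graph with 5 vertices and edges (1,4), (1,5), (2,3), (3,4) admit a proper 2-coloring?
Yes. Partition: {1, 3}, {2, 4, 5}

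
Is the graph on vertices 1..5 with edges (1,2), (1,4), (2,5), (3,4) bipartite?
Yes. Partition: {1, 3, 5}, {2, 4}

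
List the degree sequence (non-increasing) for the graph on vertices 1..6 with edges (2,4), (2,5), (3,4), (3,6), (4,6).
[3, 2, 2, 2, 1, 0] (degrees: deg(1)=0, deg(2)=2, deg(3)=2, deg(4)=3, deg(5)=1, deg(6)=2)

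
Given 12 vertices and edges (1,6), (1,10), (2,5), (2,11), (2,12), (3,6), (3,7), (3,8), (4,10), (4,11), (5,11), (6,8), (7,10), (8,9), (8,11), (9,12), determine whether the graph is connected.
Yes (BFS from 1 visits [1, 6, 10, 3, 8, 4, 7, 9, 11, 12, 2, 5] — all 12 vertices reached)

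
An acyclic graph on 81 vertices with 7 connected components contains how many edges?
74 (Each of the 7 component trees on V_i vertices has V_i - 1 edges; summing gives V - C = 81 - 7 = 74)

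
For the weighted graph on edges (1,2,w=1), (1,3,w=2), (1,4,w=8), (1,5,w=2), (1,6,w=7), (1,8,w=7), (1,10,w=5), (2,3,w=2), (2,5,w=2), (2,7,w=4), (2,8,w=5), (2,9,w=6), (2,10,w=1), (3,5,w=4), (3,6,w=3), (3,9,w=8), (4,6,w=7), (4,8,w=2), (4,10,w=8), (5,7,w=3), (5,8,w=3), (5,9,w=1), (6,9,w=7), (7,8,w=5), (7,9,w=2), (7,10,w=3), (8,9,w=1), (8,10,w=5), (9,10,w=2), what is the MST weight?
15 (MST edges: (1,2,w=1), (1,3,w=2), (1,5,w=2), (2,10,w=1), (3,6,w=3), (4,8,w=2), (5,9,w=1), (7,9,w=2), (8,9,w=1); sum of weights 1 + 2 + 2 + 1 + 3 + 2 + 1 + 2 + 1 = 15)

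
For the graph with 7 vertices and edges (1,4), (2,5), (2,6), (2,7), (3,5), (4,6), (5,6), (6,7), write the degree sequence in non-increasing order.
[4, 3, 3, 2, 2, 1, 1] (degrees: deg(1)=1, deg(2)=3, deg(3)=1, deg(4)=2, deg(5)=3, deg(6)=4, deg(7)=2)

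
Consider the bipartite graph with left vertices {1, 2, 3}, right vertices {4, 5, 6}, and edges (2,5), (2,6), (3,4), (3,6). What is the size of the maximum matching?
2 (matching: (2,5), (3,6); upper bound min(|L|,|R|) = min(3,3) = 3)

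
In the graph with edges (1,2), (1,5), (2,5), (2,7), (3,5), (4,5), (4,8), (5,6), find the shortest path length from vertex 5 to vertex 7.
2 (path: 5 -> 2 -> 7, 2 edges)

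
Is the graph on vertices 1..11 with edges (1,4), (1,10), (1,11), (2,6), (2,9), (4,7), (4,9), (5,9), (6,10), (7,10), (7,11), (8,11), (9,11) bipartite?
Yes. Partition: {1, 3, 6, 7, 8, 9}, {2, 4, 5, 10, 11}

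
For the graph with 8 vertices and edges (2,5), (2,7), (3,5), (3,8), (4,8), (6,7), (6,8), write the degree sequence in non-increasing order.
[3, 2, 2, 2, 2, 2, 1, 0] (degrees: deg(1)=0, deg(2)=2, deg(3)=2, deg(4)=1, deg(5)=2, deg(6)=2, deg(7)=2, deg(8)=3)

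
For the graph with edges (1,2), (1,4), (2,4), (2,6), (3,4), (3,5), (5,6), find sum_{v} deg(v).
14 (handshake: sum of degrees = 2|E| = 2 x 7 = 14)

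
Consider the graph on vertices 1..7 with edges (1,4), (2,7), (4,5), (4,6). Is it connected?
No, it has 3 components: {1, 4, 5, 6}, {2, 7}, {3}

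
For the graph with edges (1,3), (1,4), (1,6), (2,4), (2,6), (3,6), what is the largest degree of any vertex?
3 (attained at vertices 1, 6)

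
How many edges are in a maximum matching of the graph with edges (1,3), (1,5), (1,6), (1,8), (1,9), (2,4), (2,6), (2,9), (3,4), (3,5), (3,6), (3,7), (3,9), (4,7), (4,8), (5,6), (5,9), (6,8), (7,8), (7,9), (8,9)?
4 (matching: (1,8), (3,6), (4,7), (5,9); upper bound floor(n/2) = floor(9/2) = 4)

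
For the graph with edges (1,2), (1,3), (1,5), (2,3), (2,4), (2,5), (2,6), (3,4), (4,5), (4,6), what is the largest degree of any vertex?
5 (attained at vertex 2)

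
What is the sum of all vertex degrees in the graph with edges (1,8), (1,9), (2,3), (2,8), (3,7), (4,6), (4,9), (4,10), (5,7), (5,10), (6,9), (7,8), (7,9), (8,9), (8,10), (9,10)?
32 (handshake: sum of degrees = 2|E| = 2 x 16 = 32)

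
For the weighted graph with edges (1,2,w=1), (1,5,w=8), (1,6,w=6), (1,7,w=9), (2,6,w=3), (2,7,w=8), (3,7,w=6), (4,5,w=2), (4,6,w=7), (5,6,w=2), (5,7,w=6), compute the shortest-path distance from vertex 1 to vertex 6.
4 (path: 1 -> 2 -> 6; weights 1 + 3 = 4)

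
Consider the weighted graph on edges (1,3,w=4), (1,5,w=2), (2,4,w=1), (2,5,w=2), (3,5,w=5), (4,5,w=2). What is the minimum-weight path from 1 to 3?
4 (path: 1 -> 3; weights 4 = 4)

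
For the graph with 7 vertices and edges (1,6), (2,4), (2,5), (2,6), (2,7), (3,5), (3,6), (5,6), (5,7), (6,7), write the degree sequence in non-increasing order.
[5, 4, 4, 3, 2, 1, 1] (degrees: deg(1)=1, deg(2)=4, deg(3)=2, deg(4)=1, deg(5)=4, deg(6)=5, deg(7)=3)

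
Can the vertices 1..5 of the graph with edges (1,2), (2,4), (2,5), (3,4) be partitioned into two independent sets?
Yes. Partition: {1, 4, 5}, {2, 3}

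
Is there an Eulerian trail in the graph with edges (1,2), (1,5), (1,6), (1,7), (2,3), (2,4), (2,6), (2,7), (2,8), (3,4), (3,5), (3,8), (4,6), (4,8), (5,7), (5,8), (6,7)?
Yes — and in fact it has an Eulerian circuit (the graph is connected and all 8 vertices have even degree)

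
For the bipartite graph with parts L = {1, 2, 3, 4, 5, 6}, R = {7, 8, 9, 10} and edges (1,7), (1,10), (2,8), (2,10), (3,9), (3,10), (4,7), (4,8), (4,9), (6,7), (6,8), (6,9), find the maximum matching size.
4 (matching: (1,10), (2,8), (3,9), (4,7); upper bound min(|L|,|R|) = min(6,4) = 4)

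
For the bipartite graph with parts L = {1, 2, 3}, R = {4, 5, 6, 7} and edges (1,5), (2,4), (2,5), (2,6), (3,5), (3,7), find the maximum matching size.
3 (matching: (1,5), (2,6), (3,7); upper bound min(|L|,|R|) = min(3,4) = 3)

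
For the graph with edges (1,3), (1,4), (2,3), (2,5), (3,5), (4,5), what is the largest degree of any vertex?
3 (attained at vertices 3, 5)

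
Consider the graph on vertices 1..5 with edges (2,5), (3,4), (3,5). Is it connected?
No, it has 2 components: {1}, {2, 3, 4, 5}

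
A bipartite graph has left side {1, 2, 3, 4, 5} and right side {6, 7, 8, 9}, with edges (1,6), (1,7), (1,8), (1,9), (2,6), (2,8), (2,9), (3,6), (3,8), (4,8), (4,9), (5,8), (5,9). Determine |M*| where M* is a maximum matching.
4 (matching: (1,7), (2,8), (3,6), (4,9); upper bound min(|L|,|R|) = min(5,4) = 4)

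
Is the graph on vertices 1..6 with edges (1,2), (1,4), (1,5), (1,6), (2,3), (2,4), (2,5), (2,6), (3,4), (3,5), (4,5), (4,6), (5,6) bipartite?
No (odd cycle of length 3: 6 -> 1 -> 2 -> 6)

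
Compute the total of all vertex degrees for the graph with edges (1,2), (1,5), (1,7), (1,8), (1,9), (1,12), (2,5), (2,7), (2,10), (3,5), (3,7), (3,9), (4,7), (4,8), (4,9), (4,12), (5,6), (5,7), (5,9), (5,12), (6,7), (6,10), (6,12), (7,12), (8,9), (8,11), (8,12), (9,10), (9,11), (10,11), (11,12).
62 (handshake: sum of degrees = 2|E| = 2 x 31 = 62)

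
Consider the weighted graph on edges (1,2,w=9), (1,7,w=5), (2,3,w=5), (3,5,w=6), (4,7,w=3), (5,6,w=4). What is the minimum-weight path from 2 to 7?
14 (path: 2 -> 1 -> 7; weights 9 + 5 = 14)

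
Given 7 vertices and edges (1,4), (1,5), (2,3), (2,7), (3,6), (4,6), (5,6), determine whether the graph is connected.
Yes (BFS from 1 visits [1, 4, 5, 6, 3, 2, 7] — all 7 vertices reached)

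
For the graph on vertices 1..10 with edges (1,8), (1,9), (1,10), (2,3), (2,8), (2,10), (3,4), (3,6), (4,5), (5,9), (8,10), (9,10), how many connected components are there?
2 (components: {1, 2, 3, 4, 5, 6, 8, 9, 10}, {7})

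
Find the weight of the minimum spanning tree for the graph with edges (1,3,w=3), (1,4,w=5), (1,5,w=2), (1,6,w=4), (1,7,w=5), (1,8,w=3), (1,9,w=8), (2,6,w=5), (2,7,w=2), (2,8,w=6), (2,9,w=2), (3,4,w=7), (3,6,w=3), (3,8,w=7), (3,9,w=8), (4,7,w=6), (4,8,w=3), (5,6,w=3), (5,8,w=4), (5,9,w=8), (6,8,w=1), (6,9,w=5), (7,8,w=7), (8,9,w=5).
21 (MST edges: (1,3,w=3), (1,5,w=2), (1,7,w=5), (1,8,w=3), (2,7,w=2), (2,9,w=2), (4,8,w=3), (6,8,w=1); sum of weights 3 + 2 + 5 + 3 + 2 + 2 + 3 + 1 = 21)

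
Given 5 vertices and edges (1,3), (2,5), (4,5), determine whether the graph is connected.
No, it has 2 components: {1, 3}, {2, 4, 5}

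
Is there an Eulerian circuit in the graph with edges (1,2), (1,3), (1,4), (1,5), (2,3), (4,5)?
Yes (the graph is connected and all 5 vertices have even degree)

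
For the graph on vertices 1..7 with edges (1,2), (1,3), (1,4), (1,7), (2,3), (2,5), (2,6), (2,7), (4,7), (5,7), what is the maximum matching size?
3 (matching: (1,4), (2,6), (5,7); upper bound floor(n/2) = floor(7/2) = 3)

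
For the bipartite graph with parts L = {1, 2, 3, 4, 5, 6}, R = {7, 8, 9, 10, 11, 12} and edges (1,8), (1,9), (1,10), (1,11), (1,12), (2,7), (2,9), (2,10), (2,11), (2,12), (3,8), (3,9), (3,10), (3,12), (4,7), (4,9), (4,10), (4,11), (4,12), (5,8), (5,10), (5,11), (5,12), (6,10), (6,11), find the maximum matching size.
6 (matching: (1,12), (2,11), (3,9), (4,7), (5,8), (6,10); upper bound min(|L|,|R|) = min(6,6) = 6)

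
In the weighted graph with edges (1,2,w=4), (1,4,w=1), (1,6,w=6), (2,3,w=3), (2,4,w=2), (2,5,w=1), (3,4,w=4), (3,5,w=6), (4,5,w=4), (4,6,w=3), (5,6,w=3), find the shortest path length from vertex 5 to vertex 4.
3 (path: 5 -> 2 -> 4; weights 1 + 2 = 3)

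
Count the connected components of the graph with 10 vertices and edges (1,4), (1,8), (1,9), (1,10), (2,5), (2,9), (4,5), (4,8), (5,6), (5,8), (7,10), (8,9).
2 (components: {1, 2, 4, 5, 6, 7, 8, 9, 10}, {3})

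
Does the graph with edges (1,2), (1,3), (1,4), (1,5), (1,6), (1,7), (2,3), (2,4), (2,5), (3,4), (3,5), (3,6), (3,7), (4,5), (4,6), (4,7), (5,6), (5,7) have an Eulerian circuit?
Yes (the graph is connected and all 7 vertices have even degree)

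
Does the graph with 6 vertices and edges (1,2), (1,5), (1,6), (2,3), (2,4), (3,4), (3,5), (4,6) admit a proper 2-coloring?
No (odd cycle of length 3: 4 -> 2 -> 3 -> 4)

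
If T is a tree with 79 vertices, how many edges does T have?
78 (A tree on V vertices has V - 1 edges, so 79 - 1 = 78)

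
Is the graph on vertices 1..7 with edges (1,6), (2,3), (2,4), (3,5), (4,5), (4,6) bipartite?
Yes. Partition: {1, 3, 4, 7}, {2, 5, 6}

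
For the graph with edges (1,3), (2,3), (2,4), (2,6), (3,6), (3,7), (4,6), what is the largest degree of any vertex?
4 (attained at vertex 3)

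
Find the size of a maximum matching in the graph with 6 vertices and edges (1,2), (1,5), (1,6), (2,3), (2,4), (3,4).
2 (matching: (1,6), (2,4); upper bound floor(n/2) = floor(6/2) = 3)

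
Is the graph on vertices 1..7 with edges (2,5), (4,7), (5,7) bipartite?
Yes. Partition: {1, 2, 3, 6, 7}, {4, 5}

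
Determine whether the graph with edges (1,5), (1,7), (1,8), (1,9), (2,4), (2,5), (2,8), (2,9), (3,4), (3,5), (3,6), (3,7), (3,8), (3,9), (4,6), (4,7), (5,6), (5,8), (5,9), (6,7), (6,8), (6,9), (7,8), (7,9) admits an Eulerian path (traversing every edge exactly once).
Yes — and in fact it has an Eulerian circuit (the graph is connected and all 9 vertices have even degree)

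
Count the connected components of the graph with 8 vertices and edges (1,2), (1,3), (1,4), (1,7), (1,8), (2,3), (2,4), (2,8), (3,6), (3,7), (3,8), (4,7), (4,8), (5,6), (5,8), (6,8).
1 (components: {1, 2, 3, 4, 5, 6, 7, 8})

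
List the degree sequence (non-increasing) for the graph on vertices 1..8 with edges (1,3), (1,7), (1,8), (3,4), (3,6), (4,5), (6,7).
[3, 3, 2, 2, 2, 1, 1, 0] (degrees: deg(1)=3, deg(2)=0, deg(3)=3, deg(4)=2, deg(5)=1, deg(6)=2, deg(7)=2, deg(8)=1)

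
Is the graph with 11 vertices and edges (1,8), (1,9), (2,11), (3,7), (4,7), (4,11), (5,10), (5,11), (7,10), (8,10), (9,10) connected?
No, it has 2 components: {1, 2, 3, 4, 5, 7, 8, 9, 10, 11}, {6}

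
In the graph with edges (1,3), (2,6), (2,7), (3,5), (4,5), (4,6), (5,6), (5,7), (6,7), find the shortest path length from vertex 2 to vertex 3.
3 (path: 2 -> 6 -> 5 -> 3, 3 edges)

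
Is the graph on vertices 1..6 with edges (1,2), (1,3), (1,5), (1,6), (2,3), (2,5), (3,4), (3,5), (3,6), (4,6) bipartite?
No (odd cycle of length 3: 6 -> 1 -> 3 -> 6)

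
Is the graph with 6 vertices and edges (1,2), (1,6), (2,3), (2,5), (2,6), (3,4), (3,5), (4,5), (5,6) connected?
Yes (BFS from 1 visits [1, 2, 6, 3, 5, 4] — all 6 vertices reached)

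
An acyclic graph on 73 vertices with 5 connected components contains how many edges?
68 (Each of the 5 component trees on V_i vertices has V_i - 1 edges; summing gives V - C = 73 - 5 = 68)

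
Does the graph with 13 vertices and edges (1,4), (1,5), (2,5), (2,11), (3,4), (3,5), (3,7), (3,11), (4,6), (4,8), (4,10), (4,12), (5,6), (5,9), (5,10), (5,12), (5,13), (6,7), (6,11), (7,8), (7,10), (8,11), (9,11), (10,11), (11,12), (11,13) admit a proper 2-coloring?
Yes. Partition: {1, 2, 3, 6, 8, 9, 10, 12, 13}, {4, 5, 7, 11}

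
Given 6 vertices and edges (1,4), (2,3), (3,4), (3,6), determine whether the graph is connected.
No, it has 2 components: {1, 2, 3, 4, 6}, {5}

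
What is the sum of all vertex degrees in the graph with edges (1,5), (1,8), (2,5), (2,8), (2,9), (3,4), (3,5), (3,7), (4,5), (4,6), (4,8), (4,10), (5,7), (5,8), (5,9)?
30 (handshake: sum of degrees = 2|E| = 2 x 15 = 30)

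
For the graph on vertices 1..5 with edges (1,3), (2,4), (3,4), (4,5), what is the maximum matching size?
2 (matching: (1,3), (4,5); upper bound floor(n/2) = floor(5/2) = 2)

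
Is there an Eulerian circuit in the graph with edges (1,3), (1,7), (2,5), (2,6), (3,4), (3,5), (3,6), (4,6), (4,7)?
No (2 vertices have odd degree: {4, 6}; Eulerian circuit requires 0)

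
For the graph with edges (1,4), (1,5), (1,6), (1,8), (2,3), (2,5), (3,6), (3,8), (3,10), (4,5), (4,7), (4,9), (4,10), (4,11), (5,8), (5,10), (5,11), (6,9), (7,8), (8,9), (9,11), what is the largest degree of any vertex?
6 (attained at vertices 4, 5)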